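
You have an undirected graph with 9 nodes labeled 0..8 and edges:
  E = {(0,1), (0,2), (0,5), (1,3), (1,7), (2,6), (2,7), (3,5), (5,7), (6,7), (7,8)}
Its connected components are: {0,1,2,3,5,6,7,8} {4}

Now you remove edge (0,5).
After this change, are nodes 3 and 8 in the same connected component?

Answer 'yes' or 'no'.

Initial components: {0,1,2,3,5,6,7,8} {4}
Removing edge (0,5): not a bridge — component count unchanged at 2.
New components: {0,1,2,3,5,6,7,8} {4}
Are 3 and 8 in the same component? yes

Answer: yes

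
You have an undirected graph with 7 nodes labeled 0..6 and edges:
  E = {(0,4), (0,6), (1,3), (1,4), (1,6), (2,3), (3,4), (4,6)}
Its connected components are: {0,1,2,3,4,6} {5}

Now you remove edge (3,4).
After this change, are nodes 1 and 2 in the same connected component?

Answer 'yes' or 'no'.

Answer: yes

Derivation:
Initial components: {0,1,2,3,4,6} {5}
Removing edge (3,4): not a bridge — component count unchanged at 2.
New components: {0,1,2,3,4,6} {5}
Are 1 and 2 in the same component? yes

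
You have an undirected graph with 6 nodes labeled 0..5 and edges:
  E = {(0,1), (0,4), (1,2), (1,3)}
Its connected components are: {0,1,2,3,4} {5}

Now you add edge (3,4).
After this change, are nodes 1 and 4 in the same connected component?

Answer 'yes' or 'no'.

Initial components: {0,1,2,3,4} {5}
Adding edge (3,4): both already in same component {0,1,2,3,4}. No change.
New components: {0,1,2,3,4} {5}
Are 1 and 4 in the same component? yes

Answer: yes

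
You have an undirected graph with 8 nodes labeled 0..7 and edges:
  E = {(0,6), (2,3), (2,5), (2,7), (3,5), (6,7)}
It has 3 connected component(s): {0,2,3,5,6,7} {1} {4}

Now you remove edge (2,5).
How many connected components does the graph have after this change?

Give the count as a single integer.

Initial component count: 3
Remove (2,5): not a bridge. Count unchanged: 3.
  After removal, components: {0,2,3,5,6,7} {1} {4}
New component count: 3

Answer: 3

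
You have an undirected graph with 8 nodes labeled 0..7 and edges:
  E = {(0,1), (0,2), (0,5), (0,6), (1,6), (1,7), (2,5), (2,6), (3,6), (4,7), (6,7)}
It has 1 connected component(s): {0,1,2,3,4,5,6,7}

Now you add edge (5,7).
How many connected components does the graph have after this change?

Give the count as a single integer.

Answer: 1

Derivation:
Initial component count: 1
Add (5,7): endpoints already in same component. Count unchanged: 1.
New component count: 1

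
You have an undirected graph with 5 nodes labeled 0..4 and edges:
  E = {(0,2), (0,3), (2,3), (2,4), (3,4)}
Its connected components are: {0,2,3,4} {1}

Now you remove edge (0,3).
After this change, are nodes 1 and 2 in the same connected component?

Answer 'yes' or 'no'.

Initial components: {0,2,3,4} {1}
Removing edge (0,3): not a bridge — component count unchanged at 2.
New components: {0,2,3,4} {1}
Are 1 and 2 in the same component? no

Answer: no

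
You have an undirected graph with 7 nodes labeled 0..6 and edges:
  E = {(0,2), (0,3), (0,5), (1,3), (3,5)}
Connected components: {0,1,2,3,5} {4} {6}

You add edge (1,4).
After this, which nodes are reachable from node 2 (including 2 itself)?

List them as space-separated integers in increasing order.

Before: nodes reachable from 2: {0,1,2,3,5}
Adding (1,4): merges 2's component with another. Reachability grows.
After: nodes reachable from 2: {0,1,2,3,4,5}

Answer: 0 1 2 3 4 5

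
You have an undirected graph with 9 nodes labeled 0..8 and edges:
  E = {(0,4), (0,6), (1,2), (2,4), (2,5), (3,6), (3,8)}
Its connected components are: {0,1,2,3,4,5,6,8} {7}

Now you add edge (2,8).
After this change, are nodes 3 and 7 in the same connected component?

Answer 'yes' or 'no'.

Answer: no

Derivation:
Initial components: {0,1,2,3,4,5,6,8} {7}
Adding edge (2,8): both already in same component {0,1,2,3,4,5,6,8}. No change.
New components: {0,1,2,3,4,5,6,8} {7}
Are 3 and 7 in the same component? no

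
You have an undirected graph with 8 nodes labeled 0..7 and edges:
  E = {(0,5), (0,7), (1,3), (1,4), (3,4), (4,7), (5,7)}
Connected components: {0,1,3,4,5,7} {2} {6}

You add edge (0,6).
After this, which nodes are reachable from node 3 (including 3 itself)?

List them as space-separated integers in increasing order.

Answer: 0 1 3 4 5 6 7

Derivation:
Before: nodes reachable from 3: {0,1,3,4,5,7}
Adding (0,6): merges 3's component with another. Reachability grows.
After: nodes reachable from 3: {0,1,3,4,5,6,7}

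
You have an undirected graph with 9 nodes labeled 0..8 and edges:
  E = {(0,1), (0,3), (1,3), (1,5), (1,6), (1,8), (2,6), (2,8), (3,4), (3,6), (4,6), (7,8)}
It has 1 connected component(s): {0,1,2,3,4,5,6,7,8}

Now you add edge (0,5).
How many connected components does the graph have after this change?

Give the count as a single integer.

Initial component count: 1
Add (0,5): endpoints already in same component. Count unchanged: 1.
New component count: 1

Answer: 1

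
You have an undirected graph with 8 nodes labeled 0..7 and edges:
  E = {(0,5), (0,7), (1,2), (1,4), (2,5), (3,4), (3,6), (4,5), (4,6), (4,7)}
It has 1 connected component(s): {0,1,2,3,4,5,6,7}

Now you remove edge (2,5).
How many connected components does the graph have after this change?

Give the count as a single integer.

Answer: 1

Derivation:
Initial component count: 1
Remove (2,5): not a bridge. Count unchanged: 1.
  After removal, components: {0,1,2,3,4,5,6,7}
New component count: 1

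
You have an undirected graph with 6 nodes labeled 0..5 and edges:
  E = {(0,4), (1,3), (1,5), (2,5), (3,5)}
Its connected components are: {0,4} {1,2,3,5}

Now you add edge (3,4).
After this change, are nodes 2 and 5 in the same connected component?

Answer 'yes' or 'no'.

Answer: yes

Derivation:
Initial components: {0,4} {1,2,3,5}
Adding edge (3,4): merges {1,2,3,5} and {0,4}.
New components: {0,1,2,3,4,5}
Are 2 and 5 in the same component? yes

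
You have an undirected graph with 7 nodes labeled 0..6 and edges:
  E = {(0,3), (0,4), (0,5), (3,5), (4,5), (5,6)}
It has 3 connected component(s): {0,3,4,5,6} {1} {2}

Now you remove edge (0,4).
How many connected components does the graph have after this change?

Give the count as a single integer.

Initial component count: 3
Remove (0,4): not a bridge. Count unchanged: 3.
  After removal, components: {0,3,4,5,6} {1} {2}
New component count: 3

Answer: 3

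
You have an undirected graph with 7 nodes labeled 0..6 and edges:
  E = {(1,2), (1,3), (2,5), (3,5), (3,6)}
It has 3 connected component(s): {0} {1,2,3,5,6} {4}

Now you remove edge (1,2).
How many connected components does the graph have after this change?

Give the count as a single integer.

Initial component count: 3
Remove (1,2): not a bridge. Count unchanged: 3.
  After removal, components: {0} {1,2,3,5,6} {4}
New component count: 3

Answer: 3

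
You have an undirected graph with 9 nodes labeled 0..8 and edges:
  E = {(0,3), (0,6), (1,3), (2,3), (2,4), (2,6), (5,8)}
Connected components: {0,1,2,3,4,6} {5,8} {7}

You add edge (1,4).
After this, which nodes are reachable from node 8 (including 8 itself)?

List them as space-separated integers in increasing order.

Before: nodes reachable from 8: {5,8}
Adding (1,4): both endpoints already in same component. Reachability from 8 unchanged.
After: nodes reachable from 8: {5,8}

Answer: 5 8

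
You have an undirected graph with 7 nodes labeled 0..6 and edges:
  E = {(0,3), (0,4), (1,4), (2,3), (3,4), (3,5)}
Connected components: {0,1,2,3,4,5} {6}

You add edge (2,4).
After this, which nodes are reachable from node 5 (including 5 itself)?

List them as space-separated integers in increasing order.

Before: nodes reachable from 5: {0,1,2,3,4,5}
Adding (2,4): both endpoints already in same component. Reachability from 5 unchanged.
After: nodes reachable from 5: {0,1,2,3,4,5}

Answer: 0 1 2 3 4 5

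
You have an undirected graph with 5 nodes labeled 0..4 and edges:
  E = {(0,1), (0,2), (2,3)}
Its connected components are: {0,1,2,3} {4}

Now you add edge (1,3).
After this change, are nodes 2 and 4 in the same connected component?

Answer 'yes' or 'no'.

Answer: no

Derivation:
Initial components: {0,1,2,3} {4}
Adding edge (1,3): both already in same component {0,1,2,3}. No change.
New components: {0,1,2,3} {4}
Are 2 and 4 in the same component? no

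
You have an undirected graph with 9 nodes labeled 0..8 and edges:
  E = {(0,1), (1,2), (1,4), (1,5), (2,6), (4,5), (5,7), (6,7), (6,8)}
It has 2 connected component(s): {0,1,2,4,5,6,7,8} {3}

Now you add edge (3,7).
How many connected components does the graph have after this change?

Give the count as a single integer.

Answer: 1

Derivation:
Initial component count: 2
Add (3,7): merges two components. Count decreases: 2 -> 1.
New component count: 1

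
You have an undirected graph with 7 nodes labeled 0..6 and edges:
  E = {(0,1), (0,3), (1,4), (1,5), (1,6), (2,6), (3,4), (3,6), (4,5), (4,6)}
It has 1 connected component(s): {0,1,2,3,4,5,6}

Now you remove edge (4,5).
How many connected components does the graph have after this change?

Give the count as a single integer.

Answer: 1

Derivation:
Initial component count: 1
Remove (4,5): not a bridge. Count unchanged: 1.
  After removal, components: {0,1,2,3,4,5,6}
New component count: 1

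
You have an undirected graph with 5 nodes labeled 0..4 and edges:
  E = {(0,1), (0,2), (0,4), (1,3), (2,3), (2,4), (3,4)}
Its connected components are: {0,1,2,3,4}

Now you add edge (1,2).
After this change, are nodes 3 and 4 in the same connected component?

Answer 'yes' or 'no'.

Answer: yes

Derivation:
Initial components: {0,1,2,3,4}
Adding edge (1,2): both already in same component {0,1,2,3,4}. No change.
New components: {0,1,2,3,4}
Are 3 and 4 in the same component? yes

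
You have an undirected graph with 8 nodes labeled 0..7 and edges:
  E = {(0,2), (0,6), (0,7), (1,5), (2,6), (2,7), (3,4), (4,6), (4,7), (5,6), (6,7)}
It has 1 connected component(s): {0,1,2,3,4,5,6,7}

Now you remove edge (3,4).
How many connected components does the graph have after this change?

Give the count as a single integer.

Answer: 2

Derivation:
Initial component count: 1
Remove (3,4): it was a bridge. Count increases: 1 -> 2.
  After removal, components: {0,1,2,4,5,6,7} {3}
New component count: 2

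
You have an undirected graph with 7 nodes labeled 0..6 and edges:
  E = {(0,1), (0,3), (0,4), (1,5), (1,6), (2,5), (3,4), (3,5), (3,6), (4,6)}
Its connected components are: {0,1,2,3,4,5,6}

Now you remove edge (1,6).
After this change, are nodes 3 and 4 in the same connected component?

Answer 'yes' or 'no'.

Initial components: {0,1,2,3,4,5,6}
Removing edge (1,6): not a bridge — component count unchanged at 1.
New components: {0,1,2,3,4,5,6}
Are 3 and 4 in the same component? yes

Answer: yes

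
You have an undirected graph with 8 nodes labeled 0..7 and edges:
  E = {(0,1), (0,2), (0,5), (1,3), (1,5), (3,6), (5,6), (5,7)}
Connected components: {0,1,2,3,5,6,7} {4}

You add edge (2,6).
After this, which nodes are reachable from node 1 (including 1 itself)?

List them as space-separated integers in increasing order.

Before: nodes reachable from 1: {0,1,2,3,5,6,7}
Adding (2,6): both endpoints already in same component. Reachability from 1 unchanged.
After: nodes reachable from 1: {0,1,2,3,5,6,7}

Answer: 0 1 2 3 5 6 7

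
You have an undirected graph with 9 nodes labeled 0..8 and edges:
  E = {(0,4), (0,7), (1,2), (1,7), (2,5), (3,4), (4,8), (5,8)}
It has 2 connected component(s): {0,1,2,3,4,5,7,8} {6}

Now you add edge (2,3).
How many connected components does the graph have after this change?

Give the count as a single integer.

Answer: 2

Derivation:
Initial component count: 2
Add (2,3): endpoints already in same component. Count unchanged: 2.
New component count: 2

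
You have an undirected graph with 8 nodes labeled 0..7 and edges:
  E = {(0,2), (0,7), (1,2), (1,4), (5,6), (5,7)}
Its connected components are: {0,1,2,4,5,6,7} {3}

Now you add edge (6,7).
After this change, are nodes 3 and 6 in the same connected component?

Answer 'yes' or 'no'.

Initial components: {0,1,2,4,5,6,7} {3}
Adding edge (6,7): both already in same component {0,1,2,4,5,6,7}. No change.
New components: {0,1,2,4,5,6,7} {3}
Are 3 and 6 in the same component? no

Answer: no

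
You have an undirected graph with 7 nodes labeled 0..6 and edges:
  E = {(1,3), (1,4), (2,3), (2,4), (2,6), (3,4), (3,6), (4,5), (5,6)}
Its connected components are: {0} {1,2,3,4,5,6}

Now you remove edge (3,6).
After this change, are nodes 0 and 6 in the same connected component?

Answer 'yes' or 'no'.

Answer: no

Derivation:
Initial components: {0} {1,2,3,4,5,6}
Removing edge (3,6): not a bridge — component count unchanged at 2.
New components: {0} {1,2,3,4,5,6}
Are 0 and 6 in the same component? no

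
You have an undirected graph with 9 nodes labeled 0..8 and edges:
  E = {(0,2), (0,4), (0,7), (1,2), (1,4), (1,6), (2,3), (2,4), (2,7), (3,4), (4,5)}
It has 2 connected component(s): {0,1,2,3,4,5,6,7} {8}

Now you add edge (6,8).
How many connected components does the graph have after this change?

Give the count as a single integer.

Initial component count: 2
Add (6,8): merges two components. Count decreases: 2 -> 1.
New component count: 1

Answer: 1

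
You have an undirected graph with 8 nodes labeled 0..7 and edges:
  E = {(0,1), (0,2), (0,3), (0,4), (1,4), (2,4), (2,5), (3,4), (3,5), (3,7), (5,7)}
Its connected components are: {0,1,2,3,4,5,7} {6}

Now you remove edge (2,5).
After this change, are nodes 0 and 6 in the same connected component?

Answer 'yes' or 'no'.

Answer: no

Derivation:
Initial components: {0,1,2,3,4,5,7} {6}
Removing edge (2,5): not a bridge — component count unchanged at 2.
New components: {0,1,2,3,4,5,7} {6}
Are 0 and 6 in the same component? no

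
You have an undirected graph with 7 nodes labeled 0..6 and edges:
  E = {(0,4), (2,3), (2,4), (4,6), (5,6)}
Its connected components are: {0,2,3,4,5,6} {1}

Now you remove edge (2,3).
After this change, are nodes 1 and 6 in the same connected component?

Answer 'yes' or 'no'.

Initial components: {0,2,3,4,5,6} {1}
Removing edge (2,3): it was a bridge — component count 2 -> 3.
New components: {0,2,4,5,6} {1} {3}
Are 1 and 6 in the same component? no

Answer: no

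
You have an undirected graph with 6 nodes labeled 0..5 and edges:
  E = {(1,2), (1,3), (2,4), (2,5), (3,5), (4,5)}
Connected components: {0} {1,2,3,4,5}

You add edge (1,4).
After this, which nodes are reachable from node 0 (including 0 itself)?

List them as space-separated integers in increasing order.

Before: nodes reachable from 0: {0}
Adding (1,4): both endpoints already in same component. Reachability from 0 unchanged.
After: nodes reachable from 0: {0}

Answer: 0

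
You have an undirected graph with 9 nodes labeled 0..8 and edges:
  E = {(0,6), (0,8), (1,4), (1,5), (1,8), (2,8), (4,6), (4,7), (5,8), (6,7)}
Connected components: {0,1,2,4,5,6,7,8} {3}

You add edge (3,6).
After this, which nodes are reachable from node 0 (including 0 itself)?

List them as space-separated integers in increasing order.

Before: nodes reachable from 0: {0,1,2,4,5,6,7,8}
Adding (3,6): merges 0's component with another. Reachability grows.
After: nodes reachable from 0: {0,1,2,3,4,5,6,7,8}

Answer: 0 1 2 3 4 5 6 7 8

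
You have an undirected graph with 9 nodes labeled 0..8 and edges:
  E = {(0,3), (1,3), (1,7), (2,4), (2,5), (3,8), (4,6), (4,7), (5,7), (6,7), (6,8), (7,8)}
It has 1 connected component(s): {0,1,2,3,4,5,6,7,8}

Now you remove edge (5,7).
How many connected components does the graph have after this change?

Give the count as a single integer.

Initial component count: 1
Remove (5,7): not a bridge. Count unchanged: 1.
  After removal, components: {0,1,2,3,4,5,6,7,8}
New component count: 1

Answer: 1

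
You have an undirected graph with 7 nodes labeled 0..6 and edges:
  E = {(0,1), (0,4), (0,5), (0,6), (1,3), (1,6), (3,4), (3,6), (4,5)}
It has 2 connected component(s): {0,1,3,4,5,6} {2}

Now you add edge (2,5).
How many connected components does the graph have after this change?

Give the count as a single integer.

Initial component count: 2
Add (2,5): merges two components. Count decreases: 2 -> 1.
New component count: 1

Answer: 1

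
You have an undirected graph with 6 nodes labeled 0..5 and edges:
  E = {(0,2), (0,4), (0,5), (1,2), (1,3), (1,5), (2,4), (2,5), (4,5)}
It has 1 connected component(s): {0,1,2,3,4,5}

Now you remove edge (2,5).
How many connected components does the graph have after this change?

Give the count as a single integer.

Answer: 1

Derivation:
Initial component count: 1
Remove (2,5): not a bridge. Count unchanged: 1.
  After removal, components: {0,1,2,3,4,5}
New component count: 1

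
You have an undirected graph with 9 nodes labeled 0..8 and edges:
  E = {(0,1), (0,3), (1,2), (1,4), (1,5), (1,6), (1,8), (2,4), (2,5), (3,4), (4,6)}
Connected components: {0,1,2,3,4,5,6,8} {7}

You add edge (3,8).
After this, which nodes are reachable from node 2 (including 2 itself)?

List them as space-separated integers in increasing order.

Before: nodes reachable from 2: {0,1,2,3,4,5,6,8}
Adding (3,8): both endpoints already in same component. Reachability from 2 unchanged.
After: nodes reachable from 2: {0,1,2,3,4,5,6,8}

Answer: 0 1 2 3 4 5 6 8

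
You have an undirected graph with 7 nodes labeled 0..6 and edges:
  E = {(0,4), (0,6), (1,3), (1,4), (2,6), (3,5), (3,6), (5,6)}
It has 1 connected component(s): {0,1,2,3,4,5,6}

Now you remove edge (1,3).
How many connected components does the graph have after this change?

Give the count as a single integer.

Answer: 1

Derivation:
Initial component count: 1
Remove (1,3): not a bridge. Count unchanged: 1.
  After removal, components: {0,1,2,3,4,5,6}
New component count: 1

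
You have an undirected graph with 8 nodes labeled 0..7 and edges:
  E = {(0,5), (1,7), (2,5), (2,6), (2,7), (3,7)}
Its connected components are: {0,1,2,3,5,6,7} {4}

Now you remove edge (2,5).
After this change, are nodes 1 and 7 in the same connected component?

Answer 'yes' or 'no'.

Initial components: {0,1,2,3,5,6,7} {4}
Removing edge (2,5): it was a bridge — component count 2 -> 3.
New components: {0,5} {1,2,3,6,7} {4}
Are 1 and 7 in the same component? yes

Answer: yes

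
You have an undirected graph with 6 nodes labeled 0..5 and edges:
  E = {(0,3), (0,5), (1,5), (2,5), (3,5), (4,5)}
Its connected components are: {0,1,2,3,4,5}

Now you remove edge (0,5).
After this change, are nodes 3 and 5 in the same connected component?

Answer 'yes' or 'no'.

Initial components: {0,1,2,3,4,5}
Removing edge (0,5): not a bridge — component count unchanged at 1.
New components: {0,1,2,3,4,5}
Are 3 and 5 in the same component? yes

Answer: yes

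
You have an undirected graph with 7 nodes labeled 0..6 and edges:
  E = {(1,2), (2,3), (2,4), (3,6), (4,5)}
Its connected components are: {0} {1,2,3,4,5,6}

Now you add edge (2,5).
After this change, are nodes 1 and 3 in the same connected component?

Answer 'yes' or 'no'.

Initial components: {0} {1,2,3,4,5,6}
Adding edge (2,5): both already in same component {1,2,3,4,5,6}. No change.
New components: {0} {1,2,3,4,5,6}
Are 1 and 3 in the same component? yes

Answer: yes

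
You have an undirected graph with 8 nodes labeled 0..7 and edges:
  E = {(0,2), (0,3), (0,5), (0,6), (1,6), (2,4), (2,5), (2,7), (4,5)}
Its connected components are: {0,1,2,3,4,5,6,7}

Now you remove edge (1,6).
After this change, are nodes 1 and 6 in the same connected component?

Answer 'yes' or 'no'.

Initial components: {0,1,2,3,4,5,6,7}
Removing edge (1,6): it was a bridge — component count 1 -> 2.
New components: {0,2,3,4,5,6,7} {1}
Are 1 and 6 in the same component? no

Answer: no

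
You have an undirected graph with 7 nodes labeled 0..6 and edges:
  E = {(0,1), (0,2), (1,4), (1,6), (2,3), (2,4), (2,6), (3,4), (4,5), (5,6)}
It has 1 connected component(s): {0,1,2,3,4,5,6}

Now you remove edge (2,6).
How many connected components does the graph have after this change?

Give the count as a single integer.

Answer: 1

Derivation:
Initial component count: 1
Remove (2,6): not a bridge. Count unchanged: 1.
  After removal, components: {0,1,2,3,4,5,6}
New component count: 1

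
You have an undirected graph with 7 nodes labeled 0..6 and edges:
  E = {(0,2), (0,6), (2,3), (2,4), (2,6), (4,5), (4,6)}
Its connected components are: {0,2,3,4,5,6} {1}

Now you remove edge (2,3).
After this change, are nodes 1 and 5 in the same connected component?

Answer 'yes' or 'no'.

Initial components: {0,2,3,4,5,6} {1}
Removing edge (2,3): it was a bridge — component count 2 -> 3.
New components: {0,2,4,5,6} {1} {3}
Are 1 and 5 in the same component? no

Answer: no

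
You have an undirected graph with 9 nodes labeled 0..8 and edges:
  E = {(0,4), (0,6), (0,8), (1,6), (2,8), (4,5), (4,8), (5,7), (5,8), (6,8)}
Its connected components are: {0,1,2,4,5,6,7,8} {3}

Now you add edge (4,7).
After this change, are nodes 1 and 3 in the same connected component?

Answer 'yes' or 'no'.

Answer: no

Derivation:
Initial components: {0,1,2,4,5,6,7,8} {3}
Adding edge (4,7): both already in same component {0,1,2,4,5,6,7,8}. No change.
New components: {0,1,2,4,5,6,7,8} {3}
Are 1 and 3 in the same component? no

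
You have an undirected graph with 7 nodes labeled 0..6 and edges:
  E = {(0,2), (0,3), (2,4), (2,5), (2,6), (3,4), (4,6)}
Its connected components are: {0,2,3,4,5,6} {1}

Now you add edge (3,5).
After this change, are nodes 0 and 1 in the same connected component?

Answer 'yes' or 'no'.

Initial components: {0,2,3,4,5,6} {1}
Adding edge (3,5): both already in same component {0,2,3,4,5,6}. No change.
New components: {0,2,3,4,5,6} {1}
Are 0 and 1 in the same component? no

Answer: no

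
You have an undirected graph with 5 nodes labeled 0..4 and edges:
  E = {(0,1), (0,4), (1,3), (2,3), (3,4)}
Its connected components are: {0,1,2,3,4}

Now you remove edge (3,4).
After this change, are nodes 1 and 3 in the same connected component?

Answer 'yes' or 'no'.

Initial components: {0,1,2,3,4}
Removing edge (3,4): not a bridge — component count unchanged at 1.
New components: {0,1,2,3,4}
Are 1 and 3 in the same component? yes

Answer: yes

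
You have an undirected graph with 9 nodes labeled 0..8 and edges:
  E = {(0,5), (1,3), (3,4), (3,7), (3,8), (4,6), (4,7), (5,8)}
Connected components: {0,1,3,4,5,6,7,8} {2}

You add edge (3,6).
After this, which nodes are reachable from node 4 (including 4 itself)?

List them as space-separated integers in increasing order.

Answer: 0 1 3 4 5 6 7 8

Derivation:
Before: nodes reachable from 4: {0,1,3,4,5,6,7,8}
Adding (3,6): both endpoints already in same component. Reachability from 4 unchanged.
After: nodes reachable from 4: {0,1,3,4,5,6,7,8}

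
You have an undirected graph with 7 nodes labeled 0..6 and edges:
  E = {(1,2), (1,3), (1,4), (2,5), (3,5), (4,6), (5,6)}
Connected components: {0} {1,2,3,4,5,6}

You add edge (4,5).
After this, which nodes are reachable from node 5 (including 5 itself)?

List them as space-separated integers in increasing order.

Answer: 1 2 3 4 5 6

Derivation:
Before: nodes reachable from 5: {1,2,3,4,5,6}
Adding (4,5): both endpoints already in same component. Reachability from 5 unchanged.
After: nodes reachable from 5: {1,2,3,4,5,6}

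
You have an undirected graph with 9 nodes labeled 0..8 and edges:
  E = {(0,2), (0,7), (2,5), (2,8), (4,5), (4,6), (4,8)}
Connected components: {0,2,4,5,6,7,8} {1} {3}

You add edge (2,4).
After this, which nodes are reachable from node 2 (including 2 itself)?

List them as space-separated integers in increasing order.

Answer: 0 2 4 5 6 7 8

Derivation:
Before: nodes reachable from 2: {0,2,4,5,6,7,8}
Adding (2,4): both endpoints already in same component. Reachability from 2 unchanged.
After: nodes reachable from 2: {0,2,4,5,6,7,8}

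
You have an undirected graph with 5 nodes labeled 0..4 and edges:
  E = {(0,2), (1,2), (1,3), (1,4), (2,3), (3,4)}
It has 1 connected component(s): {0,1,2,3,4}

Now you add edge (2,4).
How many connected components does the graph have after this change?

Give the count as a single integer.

Answer: 1

Derivation:
Initial component count: 1
Add (2,4): endpoints already in same component. Count unchanged: 1.
New component count: 1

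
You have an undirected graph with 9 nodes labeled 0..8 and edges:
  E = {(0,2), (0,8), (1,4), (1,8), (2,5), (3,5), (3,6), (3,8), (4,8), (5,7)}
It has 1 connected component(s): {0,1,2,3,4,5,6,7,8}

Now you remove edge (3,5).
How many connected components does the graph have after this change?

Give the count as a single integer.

Answer: 1

Derivation:
Initial component count: 1
Remove (3,5): not a bridge. Count unchanged: 1.
  After removal, components: {0,1,2,3,4,5,6,7,8}
New component count: 1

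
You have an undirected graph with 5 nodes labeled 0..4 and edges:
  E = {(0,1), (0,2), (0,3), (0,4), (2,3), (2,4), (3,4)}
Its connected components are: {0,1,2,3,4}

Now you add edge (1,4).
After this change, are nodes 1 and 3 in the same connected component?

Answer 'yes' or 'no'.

Answer: yes

Derivation:
Initial components: {0,1,2,3,4}
Adding edge (1,4): both already in same component {0,1,2,3,4}. No change.
New components: {0,1,2,3,4}
Are 1 and 3 in the same component? yes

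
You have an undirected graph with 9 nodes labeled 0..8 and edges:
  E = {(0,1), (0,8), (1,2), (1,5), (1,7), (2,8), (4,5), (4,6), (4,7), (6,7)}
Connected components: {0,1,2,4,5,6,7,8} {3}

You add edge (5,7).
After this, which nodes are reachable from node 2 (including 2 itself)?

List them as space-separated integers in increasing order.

Answer: 0 1 2 4 5 6 7 8

Derivation:
Before: nodes reachable from 2: {0,1,2,4,5,6,7,8}
Adding (5,7): both endpoints already in same component. Reachability from 2 unchanged.
After: nodes reachable from 2: {0,1,2,4,5,6,7,8}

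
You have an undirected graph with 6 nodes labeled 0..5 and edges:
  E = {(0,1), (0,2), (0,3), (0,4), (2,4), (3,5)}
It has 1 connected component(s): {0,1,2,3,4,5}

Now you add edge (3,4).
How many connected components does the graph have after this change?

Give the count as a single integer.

Initial component count: 1
Add (3,4): endpoints already in same component. Count unchanged: 1.
New component count: 1

Answer: 1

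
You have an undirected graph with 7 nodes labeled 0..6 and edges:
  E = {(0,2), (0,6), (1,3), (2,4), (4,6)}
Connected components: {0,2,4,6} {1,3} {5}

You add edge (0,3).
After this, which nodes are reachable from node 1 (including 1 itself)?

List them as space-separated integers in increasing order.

Before: nodes reachable from 1: {1,3}
Adding (0,3): merges 1's component with another. Reachability grows.
After: nodes reachable from 1: {0,1,2,3,4,6}

Answer: 0 1 2 3 4 6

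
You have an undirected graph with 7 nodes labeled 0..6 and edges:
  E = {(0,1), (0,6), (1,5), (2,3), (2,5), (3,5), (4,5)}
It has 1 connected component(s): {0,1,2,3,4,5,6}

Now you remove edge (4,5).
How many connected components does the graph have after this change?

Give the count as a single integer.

Initial component count: 1
Remove (4,5): it was a bridge. Count increases: 1 -> 2.
  After removal, components: {0,1,2,3,5,6} {4}
New component count: 2

Answer: 2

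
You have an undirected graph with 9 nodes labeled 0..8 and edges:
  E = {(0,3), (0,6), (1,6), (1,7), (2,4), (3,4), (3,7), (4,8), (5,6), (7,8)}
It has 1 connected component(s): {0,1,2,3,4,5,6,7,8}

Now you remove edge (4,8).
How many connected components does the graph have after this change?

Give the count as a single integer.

Initial component count: 1
Remove (4,8): not a bridge. Count unchanged: 1.
  After removal, components: {0,1,2,3,4,5,6,7,8}
New component count: 1

Answer: 1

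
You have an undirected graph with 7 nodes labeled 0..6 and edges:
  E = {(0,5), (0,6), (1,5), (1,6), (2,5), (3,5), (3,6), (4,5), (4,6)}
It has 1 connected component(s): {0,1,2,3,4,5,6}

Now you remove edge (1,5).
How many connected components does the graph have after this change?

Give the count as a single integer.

Initial component count: 1
Remove (1,5): not a bridge. Count unchanged: 1.
  After removal, components: {0,1,2,3,4,5,6}
New component count: 1

Answer: 1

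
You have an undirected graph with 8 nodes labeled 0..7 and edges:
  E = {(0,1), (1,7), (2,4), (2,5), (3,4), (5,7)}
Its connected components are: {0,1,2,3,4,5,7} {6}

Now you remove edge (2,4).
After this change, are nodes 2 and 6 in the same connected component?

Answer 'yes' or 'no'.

Answer: no

Derivation:
Initial components: {0,1,2,3,4,5,7} {6}
Removing edge (2,4): it was a bridge — component count 2 -> 3.
New components: {0,1,2,5,7} {3,4} {6}
Are 2 and 6 in the same component? no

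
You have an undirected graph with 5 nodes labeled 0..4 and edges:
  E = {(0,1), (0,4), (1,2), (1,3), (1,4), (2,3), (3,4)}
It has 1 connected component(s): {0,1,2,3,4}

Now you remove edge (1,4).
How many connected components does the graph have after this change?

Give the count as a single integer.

Initial component count: 1
Remove (1,4): not a bridge. Count unchanged: 1.
  After removal, components: {0,1,2,3,4}
New component count: 1

Answer: 1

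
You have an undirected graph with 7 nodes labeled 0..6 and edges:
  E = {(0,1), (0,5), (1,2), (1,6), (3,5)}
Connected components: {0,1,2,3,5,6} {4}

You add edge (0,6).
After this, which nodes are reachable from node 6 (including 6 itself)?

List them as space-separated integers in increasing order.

Answer: 0 1 2 3 5 6

Derivation:
Before: nodes reachable from 6: {0,1,2,3,5,6}
Adding (0,6): both endpoints already in same component. Reachability from 6 unchanged.
After: nodes reachable from 6: {0,1,2,3,5,6}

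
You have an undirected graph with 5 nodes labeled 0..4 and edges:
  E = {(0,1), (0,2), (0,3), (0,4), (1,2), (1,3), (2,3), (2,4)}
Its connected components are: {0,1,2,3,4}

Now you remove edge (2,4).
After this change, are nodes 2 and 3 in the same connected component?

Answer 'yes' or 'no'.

Initial components: {0,1,2,3,4}
Removing edge (2,4): not a bridge — component count unchanged at 1.
New components: {0,1,2,3,4}
Are 2 and 3 in the same component? yes

Answer: yes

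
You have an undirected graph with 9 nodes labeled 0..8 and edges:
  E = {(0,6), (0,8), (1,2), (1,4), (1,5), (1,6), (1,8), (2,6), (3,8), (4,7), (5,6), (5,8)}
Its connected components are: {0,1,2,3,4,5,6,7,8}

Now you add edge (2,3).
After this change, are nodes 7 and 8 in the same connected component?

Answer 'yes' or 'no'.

Initial components: {0,1,2,3,4,5,6,7,8}
Adding edge (2,3): both already in same component {0,1,2,3,4,5,6,7,8}. No change.
New components: {0,1,2,3,4,5,6,7,8}
Are 7 and 8 in the same component? yes

Answer: yes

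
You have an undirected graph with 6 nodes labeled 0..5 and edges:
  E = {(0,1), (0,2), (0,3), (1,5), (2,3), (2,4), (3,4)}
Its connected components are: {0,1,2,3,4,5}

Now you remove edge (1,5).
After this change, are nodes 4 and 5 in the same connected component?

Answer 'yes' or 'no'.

Initial components: {0,1,2,3,4,5}
Removing edge (1,5): it was a bridge — component count 1 -> 2.
New components: {0,1,2,3,4} {5}
Are 4 and 5 in the same component? no

Answer: no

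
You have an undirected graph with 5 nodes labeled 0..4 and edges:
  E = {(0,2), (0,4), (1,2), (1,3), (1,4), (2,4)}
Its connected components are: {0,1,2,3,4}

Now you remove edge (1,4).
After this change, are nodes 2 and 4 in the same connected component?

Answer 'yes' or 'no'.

Initial components: {0,1,2,3,4}
Removing edge (1,4): not a bridge — component count unchanged at 1.
New components: {0,1,2,3,4}
Are 2 and 4 in the same component? yes

Answer: yes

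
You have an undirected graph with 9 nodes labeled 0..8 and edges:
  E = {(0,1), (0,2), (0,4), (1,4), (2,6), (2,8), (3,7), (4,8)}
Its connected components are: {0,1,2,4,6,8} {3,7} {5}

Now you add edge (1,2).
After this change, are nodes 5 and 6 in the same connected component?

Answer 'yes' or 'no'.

Answer: no

Derivation:
Initial components: {0,1,2,4,6,8} {3,7} {5}
Adding edge (1,2): both already in same component {0,1,2,4,6,8}. No change.
New components: {0,1,2,4,6,8} {3,7} {5}
Are 5 and 6 in the same component? no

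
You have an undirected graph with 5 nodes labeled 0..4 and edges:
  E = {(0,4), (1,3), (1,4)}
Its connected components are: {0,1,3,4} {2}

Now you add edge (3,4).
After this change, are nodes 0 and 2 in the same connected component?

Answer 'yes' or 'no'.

Answer: no

Derivation:
Initial components: {0,1,3,4} {2}
Adding edge (3,4): both already in same component {0,1,3,4}. No change.
New components: {0,1,3,4} {2}
Are 0 and 2 in the same component? no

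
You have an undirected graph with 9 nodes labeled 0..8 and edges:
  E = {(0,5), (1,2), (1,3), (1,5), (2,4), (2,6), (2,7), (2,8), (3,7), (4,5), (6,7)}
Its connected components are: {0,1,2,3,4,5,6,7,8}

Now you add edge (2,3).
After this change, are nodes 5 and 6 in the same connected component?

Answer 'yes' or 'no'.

Initial components: {0,1,2,3,4,5,6,7,8}
Adding edge (2,3): both already in same component {0,1,2,3,4,5,6,7,8}. No change.
New components: {0,1,2,3,4,5,6,7,8}
Are 5 and 6 in the same component? yes

Answer: yes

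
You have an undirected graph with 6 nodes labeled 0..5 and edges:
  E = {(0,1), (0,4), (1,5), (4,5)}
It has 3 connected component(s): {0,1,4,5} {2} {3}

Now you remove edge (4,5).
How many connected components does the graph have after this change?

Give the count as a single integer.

Initial component count: 3
Remove (4,5): not a bridge. Count unchanged: 3.
  After removal, components: {0,1,4,5} {2} {3}
New component count: 3

Answer: 3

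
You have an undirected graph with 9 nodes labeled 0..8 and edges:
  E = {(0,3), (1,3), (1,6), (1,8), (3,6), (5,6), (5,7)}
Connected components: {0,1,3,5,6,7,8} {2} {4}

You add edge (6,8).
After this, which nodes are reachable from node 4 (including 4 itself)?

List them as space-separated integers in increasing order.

Before: nodes reachable from 4: {4}
Adding (6,8): both endpoints already in same component. Reachability from 4 unchanged.
After: nodes reachable from 4: {4}

Answer: 4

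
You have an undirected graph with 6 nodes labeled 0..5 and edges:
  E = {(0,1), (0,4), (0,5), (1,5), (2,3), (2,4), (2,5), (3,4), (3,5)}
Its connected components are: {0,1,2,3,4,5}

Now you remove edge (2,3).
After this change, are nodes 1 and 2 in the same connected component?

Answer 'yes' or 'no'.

Answer: yes

Derivation:
Initial components: {0,1,2,3,4,5}
Removing edge (2,3): not a bridge — component count unchanged at 1.
New components: {0,1,2,3,4,5}
Are 1 and 2 in the same component? yes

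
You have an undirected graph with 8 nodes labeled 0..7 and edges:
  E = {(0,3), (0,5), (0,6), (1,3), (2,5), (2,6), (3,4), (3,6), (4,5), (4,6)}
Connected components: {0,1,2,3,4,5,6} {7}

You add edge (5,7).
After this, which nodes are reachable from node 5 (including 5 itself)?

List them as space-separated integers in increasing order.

Before: nodes reachable from 5: {0,1,2,3,4,5,6}
Adding (5,7): merges 5's component with another. Reachability grows.
After: nodes reachable from 5: {0,1,2,3,4,5,6,7}

Answer: 0 1 2 3 4 5 6 7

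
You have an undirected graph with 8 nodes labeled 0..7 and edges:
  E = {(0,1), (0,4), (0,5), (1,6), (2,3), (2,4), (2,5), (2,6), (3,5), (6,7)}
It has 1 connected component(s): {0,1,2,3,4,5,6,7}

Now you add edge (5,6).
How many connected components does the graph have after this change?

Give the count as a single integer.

Initial component count: 1
Add (5,6): endpoints already in same component. Count unchanged: 1.
New component count: 1

Answer: 1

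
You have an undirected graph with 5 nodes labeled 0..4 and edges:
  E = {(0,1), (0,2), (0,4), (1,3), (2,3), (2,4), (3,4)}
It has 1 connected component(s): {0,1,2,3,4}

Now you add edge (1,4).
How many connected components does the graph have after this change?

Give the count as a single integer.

Initial component count: 1
Add (1,4): endpoints already in same component. Count unchanged: 1.
New component count: 1

Answer: 1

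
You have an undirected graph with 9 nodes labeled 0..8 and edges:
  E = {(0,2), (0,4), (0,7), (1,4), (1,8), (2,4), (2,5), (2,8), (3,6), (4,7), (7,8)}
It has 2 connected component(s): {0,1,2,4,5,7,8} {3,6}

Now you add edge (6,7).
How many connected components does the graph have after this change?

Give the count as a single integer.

Answer: 1

Derivation:
Initial component count: 2
Add (6,7): merges two components. Count decreases: 2 -> 1.
New component count: 1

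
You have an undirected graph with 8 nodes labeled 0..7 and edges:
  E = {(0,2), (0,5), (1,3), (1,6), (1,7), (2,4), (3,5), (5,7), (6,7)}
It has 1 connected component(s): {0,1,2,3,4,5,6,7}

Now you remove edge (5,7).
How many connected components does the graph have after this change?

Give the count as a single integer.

Initial component count: 1
Remove (5,7): not a bridge. Count unchanged: 1.
  After removal, components: {0,1,2,3,4,5,6,7}
New component count: 1

Answer: 1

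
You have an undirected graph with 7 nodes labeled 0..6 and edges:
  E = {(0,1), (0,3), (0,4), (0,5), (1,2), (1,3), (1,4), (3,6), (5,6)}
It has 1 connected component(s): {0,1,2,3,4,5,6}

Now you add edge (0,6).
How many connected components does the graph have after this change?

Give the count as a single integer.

Answer: 1

Derivation:
Initial component count: 1
Add (0,6): endpoints already in same component. Count unchanged: 1.
New component count: 1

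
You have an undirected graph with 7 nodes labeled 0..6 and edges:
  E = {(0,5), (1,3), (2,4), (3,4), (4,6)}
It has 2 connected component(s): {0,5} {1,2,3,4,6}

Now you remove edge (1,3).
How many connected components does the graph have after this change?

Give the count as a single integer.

Initial component count: 2
Remove (1,3): it was a bridge. Count increases: 2 -> 3.
  After removal, components: {0,5} {1} {2,3,4,6}
New component count: 3

Answer: 3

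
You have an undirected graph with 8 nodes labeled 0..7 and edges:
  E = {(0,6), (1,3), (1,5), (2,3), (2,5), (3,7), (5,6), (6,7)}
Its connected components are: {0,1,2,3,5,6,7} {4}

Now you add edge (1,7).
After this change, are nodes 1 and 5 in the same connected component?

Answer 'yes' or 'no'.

Answer: yes

Derivation:
Initial components: {0,1,2,3,5,6,7} {4}
Adding edge (1,7): both already in same component {0,1,2,3,5,6,7}. No change.
New components: {0,1,2,3,5,6,7} {4}
Are 1 and 5 in the same component? yes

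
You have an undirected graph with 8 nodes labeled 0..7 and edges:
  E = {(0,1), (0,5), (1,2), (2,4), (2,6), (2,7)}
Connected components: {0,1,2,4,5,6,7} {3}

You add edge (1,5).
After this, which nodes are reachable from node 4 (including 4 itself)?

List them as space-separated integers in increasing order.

Answer: 0 1 2 4 5 6 7

Derivation:
Before: nodes reachable from 4: {0,1,2,4,5,6,7}
Adding (1,5): both endpoints already in same component. Reachability from 4 unchanged.
After: nodes reachable from 4: {0,1,2,4,5,6,7}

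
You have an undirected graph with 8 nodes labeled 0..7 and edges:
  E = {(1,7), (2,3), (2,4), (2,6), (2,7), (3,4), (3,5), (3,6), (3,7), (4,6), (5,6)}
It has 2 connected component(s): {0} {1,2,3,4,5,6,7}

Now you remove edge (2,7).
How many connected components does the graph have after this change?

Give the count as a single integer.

Answer: 2

Derivation:
Initial component count: 2
Remove (2,7): not a bridge. Count unchanged: 2.
  After removal, components: {0} {1,2,3,4,5,6,7}
New component count: 2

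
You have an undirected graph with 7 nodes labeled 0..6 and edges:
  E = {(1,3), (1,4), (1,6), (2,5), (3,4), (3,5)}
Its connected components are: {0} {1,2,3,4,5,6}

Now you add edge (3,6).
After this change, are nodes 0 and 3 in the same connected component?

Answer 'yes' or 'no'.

Answer: no

Derivation:
Initial components: {0} {1,2,3,4,5,6}
Adding edge (3,6): both already in same component {1,2,3,4,5,6}. No change.
New components: {0} {1,2,3,4,5,6}
Are 0 and 3 in the same component? no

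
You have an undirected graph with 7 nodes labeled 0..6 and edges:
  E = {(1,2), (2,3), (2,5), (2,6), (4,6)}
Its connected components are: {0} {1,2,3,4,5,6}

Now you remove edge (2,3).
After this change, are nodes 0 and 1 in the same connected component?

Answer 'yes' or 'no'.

Initial components: {0} {1,2,3,4,5,6}
Removing edge (2,3): it was a bridge — component count 2 -> 3.
New components: {0} {1,2,4,5,6} {3}
Are 0 and 1 in the same component? no

Answer: no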